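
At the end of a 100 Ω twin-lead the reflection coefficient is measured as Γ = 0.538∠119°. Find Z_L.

Z_L ≈ 39.2 + j52 Ω

Z_L = Z_0·(1 + Γ)/(1 − Γ) = 100·(0.739 + j0.471)/(1.26 − j0.471)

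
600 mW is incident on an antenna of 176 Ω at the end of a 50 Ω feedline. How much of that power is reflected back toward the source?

P_reflected ≈ 186 mW

Γ = (176 − 50)/(176 + 50) = 0.558
|Γ|² = 0.311
P_refl = |Γ|²·P_inc = 186 mW, P_del = (1 − |Γ|²)·P_inc = 414 mW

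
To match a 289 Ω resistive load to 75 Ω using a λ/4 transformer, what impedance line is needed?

Z_qwt ≈ 147 Ω

Z_qwt = √(Z_0·R_L) = √(75 × 289) = √21680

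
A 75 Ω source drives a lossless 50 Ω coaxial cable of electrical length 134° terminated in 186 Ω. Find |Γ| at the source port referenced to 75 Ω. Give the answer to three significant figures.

tan(βl) = -1.04
Z_in = Z_0·(Z_L + jZ_0·tanβl)/(Z_0 + jZ_L·tanβl) = 24.3 + j42 Ω
Γ_s = (Z_in − Z_s)/(Z_in + Z_s) = (-50.7 + j42)/(99.3 + j42), |Γ_s| = 0.61

|Γ| ≈ 0.61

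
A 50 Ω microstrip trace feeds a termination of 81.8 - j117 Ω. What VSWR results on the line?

VSWR ≈ 5.41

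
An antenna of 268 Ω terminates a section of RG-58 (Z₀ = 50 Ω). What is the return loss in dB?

Γ = (268 − 50)/(268 + 50) = 0.686
RL = −20·log₁₀|Γ| = −20·log₁₀(0.686)

RL ≈ 3.28 dB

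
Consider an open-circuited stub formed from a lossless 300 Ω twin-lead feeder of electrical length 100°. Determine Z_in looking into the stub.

tan(βl) = -5.67
For an open-circuited stub, Z_in = −jZ_0·cot(βl) = −jZ_0/tan(βl)

Z_in ≈ +j52.9 Ω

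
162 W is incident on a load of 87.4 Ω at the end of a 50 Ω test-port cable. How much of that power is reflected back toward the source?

P_reflected ≈ 12 W

Γ = (87.4 − 50)/(87.4 + 50) = 0.272
|Γ|² = 0.0741
P_refl = |Γ|²·P_inc = 12 W, P_del = (1 − |Γ|²)·P_inc = 150 W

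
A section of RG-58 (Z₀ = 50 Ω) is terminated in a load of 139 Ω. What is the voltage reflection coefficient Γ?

Γ = 0.471

Γ = (Z_L − Z_0)/(Z_L + Z_0) = (139 − 50)/(139 + 50) = 89/189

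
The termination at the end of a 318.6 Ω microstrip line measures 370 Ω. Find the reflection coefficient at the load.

Γ = 0.0746

Γ = (Z_L − Z_0)/(Z_L + Z_0) = (370 − 318.6)/(370 + 318.6) = 51.4/688.6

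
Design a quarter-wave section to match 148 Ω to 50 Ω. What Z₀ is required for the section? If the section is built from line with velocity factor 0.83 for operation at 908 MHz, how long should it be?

Z_qwt ≈ 86 Ω; length ≈ 6.86 cm

Z_qwt = √(Z_0·R_L) = √(50 × 148) = √7400
λ = 0.83·c/f = 0.274 m, so l = λ/4 = 0.0686 m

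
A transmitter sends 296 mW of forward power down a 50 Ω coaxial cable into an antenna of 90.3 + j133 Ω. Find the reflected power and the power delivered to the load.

|Γ| = |(40.3 + j133)/(140.3 + j133)| = 0.719
|Γ|² = 0.517
P_refl = |Γ|²·P_inc = 153 mW, P_del = (1 − |Γ|²)·P_inc = 143 mW

P_reflected ≈ 153 mW; P_delivered ≈ 143 mW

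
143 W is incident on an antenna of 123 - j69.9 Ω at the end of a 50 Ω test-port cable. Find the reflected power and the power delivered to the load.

P_reflected ≈ 42 W; P_delivered ≈ 101 W

|Γ| = |(73 − j69.9)/(173 − j69.9)| = 0.542
|Γ|² = 0.293
P_refl = |Γ|²·P_inc = 42 W, P_del = (1 − |Γ|²)·P_inc = 101 W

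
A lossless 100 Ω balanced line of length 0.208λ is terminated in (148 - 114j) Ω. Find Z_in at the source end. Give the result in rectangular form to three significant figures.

βl = 2π × 0.208 = 74.9°
tan(βl) = tan(74.9°) = 3.7
Z_in = Z_0·(Z_L + jZ_0·tanβl)/(Z_0 + jZ_L·tanβl)
     = 100·(148 + j256)/(522 + j548)

Z_in ≈ 38 + j9.19 Ω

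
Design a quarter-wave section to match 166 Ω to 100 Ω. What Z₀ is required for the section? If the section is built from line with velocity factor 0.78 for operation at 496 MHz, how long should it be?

Z_qwt ≈ 129 Ω; length ≈ 11.8 cm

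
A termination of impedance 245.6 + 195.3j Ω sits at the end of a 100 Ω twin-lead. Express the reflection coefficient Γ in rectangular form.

Γ = (Z_L − Z_0)/(Z_L + Z_0) = (145.6 + j195.3)/(345.6 + j195.3)

Γ ≈ 0.561 + j0.248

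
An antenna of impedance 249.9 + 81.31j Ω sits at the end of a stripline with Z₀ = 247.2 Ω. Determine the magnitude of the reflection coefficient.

|Γ| ≈ 0.162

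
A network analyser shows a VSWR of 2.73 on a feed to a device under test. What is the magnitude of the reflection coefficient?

|Γ| = (S − 1)/(S + 1) = (2.73 − 1)/(2.73 + 1) = 1.73/3.73

|Γ| ≈ 0.464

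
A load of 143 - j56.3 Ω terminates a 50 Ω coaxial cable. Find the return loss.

RL ≈ 5.34 dB

Γ = (93 − j56.3)/(193 − j56.3), |Γ| = 0.541
RL = −20·log₁₀|Γ| = −20·log₁₀(0.541)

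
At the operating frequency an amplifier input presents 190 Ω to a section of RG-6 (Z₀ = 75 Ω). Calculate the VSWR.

Γ = (190 − 75)/(190 + 75) = 0.434
VSWR = (1 + 0.434)/(1 − 0.434)

VSWR ≈ 2.53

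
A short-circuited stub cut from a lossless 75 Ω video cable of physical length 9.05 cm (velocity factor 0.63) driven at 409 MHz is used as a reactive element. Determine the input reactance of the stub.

λ = v/f = 0.63·c / 409 MHz = 0.462 m
βl = 2π·l/λ = 2π × 0.196 = 70.5°
tan(βl) = 2.82
For a short-circuited stub, Z_in = jZ_0·tan(βl)

X_in ≈ 212 Ω (inductive)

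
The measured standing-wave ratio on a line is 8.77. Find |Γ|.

|Γ| ≈ 0.795

|Γ| = (S − 1)/(S + 1) = (8.77 − 1)/(8.77 + 1) = 7.77/9.77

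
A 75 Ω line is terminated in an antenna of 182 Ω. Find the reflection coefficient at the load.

Γ = (Z_L − Z_0)/(Z_L + Z_0) = (182 − 75)/(182 + 75) = 107/257

Γ = 0.416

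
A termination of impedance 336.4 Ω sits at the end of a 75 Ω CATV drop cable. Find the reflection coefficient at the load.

Γ = 0.635

Γ = (Z_L − Z_0)/(Z_L + Z_0) = (336.4 − 75)/(336.4 + 75) = 261.4/411.4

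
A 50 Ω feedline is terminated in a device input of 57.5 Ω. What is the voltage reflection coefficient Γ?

Γ = 0.0698

Γ = (Z_L − Z_0)/(Z_L + Z_0) = (57.5 − 50)/(57.5 + 50) = 7.5/107.5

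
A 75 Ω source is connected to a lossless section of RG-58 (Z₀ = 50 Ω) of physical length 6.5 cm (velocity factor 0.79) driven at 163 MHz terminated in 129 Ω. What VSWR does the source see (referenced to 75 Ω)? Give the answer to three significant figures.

VSWR ≈ 1.92

λ = v/f = 0.79·c / 163 MHz = 1.45 m
βl = 2π·l/λ = 2π × 0.0447 = 16.1°
tan(βl) = 0.289
Z_in = Z_0·(Z_L + jZ_0·tanβl)/(Z_0 + jZ_L·tanβl) = 89.9 − j52.5 Ω
Γ_s = (Z_in − Z_s)/(Z_in + Z_s) = (14.9 − j52.5)/(165 − j52.5), |Γ_s| = 0.315
VSWR = (1 + |Γ_s|)/(1 − |Γ_s|)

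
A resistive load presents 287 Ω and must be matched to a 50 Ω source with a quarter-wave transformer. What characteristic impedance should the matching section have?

Z_qwt = √(Z_0·R_L) = √(50 × 287) = √14350

Z_qwt ≈ 120 Ω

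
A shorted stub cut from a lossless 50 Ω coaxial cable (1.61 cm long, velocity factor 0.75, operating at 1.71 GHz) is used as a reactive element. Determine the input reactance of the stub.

X_in ≈ 48.4 Ω (inductive)

λ = v/f = 0.75·c / 1.71 GHz = 0.132 m
βl = 2π·l/λ = 2π × 0.122 = 44°
tan(βl) = 0.967
For a shorted stub, Z_in = jZ_0·tan(βl)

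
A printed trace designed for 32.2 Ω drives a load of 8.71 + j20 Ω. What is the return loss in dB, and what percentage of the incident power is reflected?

Γ = (-23.49 + j20)/(40.91 + j20), |Γ| = 0.677
RL = −20·log₁₀(0.677) = 3.38 dB
P_refl/P_inc = |Γ|² = 0.459

RL ≈ 3.38 dB; 45.9% of incident power reflected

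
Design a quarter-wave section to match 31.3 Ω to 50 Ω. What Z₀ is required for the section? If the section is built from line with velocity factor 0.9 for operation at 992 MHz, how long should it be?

Z_qwt ≈ 39.6 Ω; length ≈ 6.8 cm

Z_qwt = √(Z_0·R_L) = √(50 × 31.3) = √1565
λ = 0.9·c/f = 0.272 m, so l = λ/4 = 0.068 m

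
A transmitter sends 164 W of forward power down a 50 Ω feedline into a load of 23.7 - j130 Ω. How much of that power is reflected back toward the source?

|Γ| = |(-26.3 − j130)/(73.7 − j130)| = 0.888
|Γ|² = 0.788
P_refl = |Γ|²·P_inc = 129 W, P_del = (1 − |Γ|²)·P_inc = 34.8 W

P_reflected ≈ 129 W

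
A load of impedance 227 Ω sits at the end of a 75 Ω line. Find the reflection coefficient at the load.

Γ = 0.503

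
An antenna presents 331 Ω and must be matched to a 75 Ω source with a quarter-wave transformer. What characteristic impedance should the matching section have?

Z_qwt = √(Z_0·R_L) = √(75 × 331) = √24820

Z_qwt ≈ 158 Ω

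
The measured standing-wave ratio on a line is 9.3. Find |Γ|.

|Γ| ≈ 0.806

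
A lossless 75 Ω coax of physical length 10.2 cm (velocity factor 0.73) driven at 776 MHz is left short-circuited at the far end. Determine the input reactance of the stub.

X_in ≈ -89 Ω (capacitive)

λ = v/f = 0.73·c / 776 MHz = 0.282 m
βl = 2π·l/λ = 2π × 0.361 = 130°
tan(βl) = -1.19
For a short-circuited stub, Z_in = jZ_0·tan(βl)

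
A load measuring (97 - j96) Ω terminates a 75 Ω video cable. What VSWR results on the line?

VSWR ≈ 3

Γ = (Z_L − Z_0)/(Z_L + Z_0) = (22 − j96)/(172 − j96)
|Γ| = 98.5/197 = 0.5
VSWR = (1 + |Γ|)/(1 − |Γ|) = 1.5/0.5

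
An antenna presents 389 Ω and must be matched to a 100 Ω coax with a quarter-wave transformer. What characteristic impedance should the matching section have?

Z_qwt ≈ 197 Ω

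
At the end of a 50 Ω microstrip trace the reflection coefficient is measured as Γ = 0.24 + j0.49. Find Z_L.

Z_L = Z_0·(1 + Γ)/(1 − Γ) = 50·(1.24 + j0.49)/(0.76 − j0.49)

Z_L ≈ 42.9 + j59.9 Ω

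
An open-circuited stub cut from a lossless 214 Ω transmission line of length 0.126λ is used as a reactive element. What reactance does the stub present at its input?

X_in ≈ -211 Ω (capacitive)

βl = 2π × 0.126 = 45.4°
tan(βl) = 1.01
For an open-circuited stub, Z_in = −jZ_0·cot(βl) = −jZ_0/tan(βl)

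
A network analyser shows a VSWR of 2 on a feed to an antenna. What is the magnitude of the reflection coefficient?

|Γ| = (S − 1)/(S + 1) = (2 − 1)/(2 + 1) = 1/3

|Γ| ≈ 0.333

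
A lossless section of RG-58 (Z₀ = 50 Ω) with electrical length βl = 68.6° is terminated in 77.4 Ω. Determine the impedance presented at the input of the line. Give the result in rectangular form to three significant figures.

tan(βl) = tan(68.6°) = 2.55
Z_in = Z_0·(Z_L + jZ_0·tanβl)/(Z_0 + jZ_L·tanβl)
     = 50·(77.4 + j128)/(50 + j198)

Z_in ≈ 35 − j10.7 Ω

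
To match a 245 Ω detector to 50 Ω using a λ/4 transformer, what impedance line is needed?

Z_qwt ≈ 111 Ω

Z_qwt = √(Z_0·R_L) = √(50 × 245) = √12250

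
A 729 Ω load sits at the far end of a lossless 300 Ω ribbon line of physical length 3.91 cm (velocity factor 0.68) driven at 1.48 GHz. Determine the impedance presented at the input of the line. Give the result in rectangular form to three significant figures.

λ = v/f = 0.68·c / 1.48 GHz = 0.138 m
βl = 2π·l/λ = 2π × 0.284 = 102°
tan(βl) = tan(102°) = -4.66
Z_in = Z_0·(Z_L + jZ_0·tanβl)/(Z_0 + jZ_L·tanβl)
     = 300·(729 − j1400)/(300 − j3390)

Z_in ≈ 128 + j53.1 Ω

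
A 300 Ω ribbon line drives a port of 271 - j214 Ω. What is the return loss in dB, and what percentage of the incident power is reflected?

RL ≈ 9.02 dB; 12.5% of incident power reflected

Γ = (-29 − j214)/(571 − j214), |Γ| = 0.354
RL = −20·log₁₀(0.354) = 9.02 dB
P_refl/P_inc = |Γ|² = 0.125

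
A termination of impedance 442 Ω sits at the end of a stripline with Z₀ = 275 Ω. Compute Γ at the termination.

Γ = (Z_L − Z_0)/(Z_L + Z_0) = (442 − 275)/(442 + 275) = 167/717

Γ = 0.233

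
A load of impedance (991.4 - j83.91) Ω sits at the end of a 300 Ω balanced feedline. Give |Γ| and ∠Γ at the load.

Γ = (Z_L − Z_0)/(Z_L + Z_0) = (691.4 − j83.91)/(1291 − j83.91)
|Γ| = 696/1290 = 0.538

Γ ≈ 0.538 ∠ -3.2°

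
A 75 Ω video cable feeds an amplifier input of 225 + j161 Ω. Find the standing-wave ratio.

VSWR ≈ 4.65

Γ = (Z_L − Z_0)/(Z_L + Z_0) = (150 + j161)/(300 + j161)
|Γ| = 220/340 = 0.646
VSWR = (1 + |Γ|)/(1 − |Γ|) = 1.65/0.354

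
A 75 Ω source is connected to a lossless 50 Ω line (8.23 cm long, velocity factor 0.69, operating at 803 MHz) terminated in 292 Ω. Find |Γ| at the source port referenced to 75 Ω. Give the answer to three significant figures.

|Γ| ≈ 0.775

λ = v/f = 0.69·c / 803 MHz = 0.258 m
βl = 2π·l/λ = 2π × 0.319 = 115°
tan(βl) = -2.15
Z_in = Z_0·(Z_L + jZ_0·tanβl)/(Z_0 + jZ_L·tanβl) = 10.3 + j22.4 Ω
Γ_s = (Z_in − Z_s)/(Z_in + Z_s) = (-64.7 + j22.4)/(85.3 + j22.4), |Γ_s| = 0.775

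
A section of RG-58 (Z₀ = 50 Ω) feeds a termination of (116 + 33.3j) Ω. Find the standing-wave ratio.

Γ = (Z_L − Z_0)/(Z_L + Z_0) = (66 + j33.3)/(166 + j33.3)
|Γ| = 73.9/169 = 0.437
VSWR = (1 + |Γ|)/(1 − |Γ|) = 1.44/0.563

VSWR ≈ 2.55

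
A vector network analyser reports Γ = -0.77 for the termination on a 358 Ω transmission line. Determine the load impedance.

Z_L ≈ 46.5 Ω

Z_L = Z_0·(1 + Γ)/(1 − Γ) = 358·(0.23)/(1.77)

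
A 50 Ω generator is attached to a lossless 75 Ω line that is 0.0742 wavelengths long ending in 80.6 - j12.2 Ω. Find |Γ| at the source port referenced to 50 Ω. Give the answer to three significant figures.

|Γ| ≈ 0.184

βl = 2π × 0.0742 = 26.7°
tan(βl) = 0.503
Z_in = Z_0·(Z_L + jZ_0·tanβl)/(Z_0 + jZ_L·tanβl) = 69 − j10.9 Ω
Γ_s = (Z_in − Z_s)/(Z_in + Z_s) = (19 − j10.9)/(119 − j10.9), |Γ_s| = 0.184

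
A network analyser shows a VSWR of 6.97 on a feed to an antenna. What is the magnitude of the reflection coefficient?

|Γ| ≈ 0.749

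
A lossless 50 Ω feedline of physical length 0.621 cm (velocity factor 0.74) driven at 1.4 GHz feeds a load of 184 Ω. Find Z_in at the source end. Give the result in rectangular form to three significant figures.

λ = v/f = 0.74·c / 1.4 GHz = 0.159 m
βl = 2π·l/λ = 2π × 0.0392 = 14.1°
tan(βl) = tan(14.1°) = 0.251
Z_in = Z_0·(Z_L + jZ_0·tanβl)/(Z_0 + jZ_L·tanβl)
     = 50·(184 + j12.6)/(50 + j46.2)

Z_in ≈ 105 − j84.9 Ω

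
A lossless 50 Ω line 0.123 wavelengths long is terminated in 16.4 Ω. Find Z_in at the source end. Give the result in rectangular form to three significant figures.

βl = 2π × 0.123 = 44.3°
tan(βl) = tan(44.3°) = 0.975
Z_in = Z_0·(Z_L + jZ_0·tanβl)/(Z_0 + jZ_L·tanβl)
     = 50·(16.4 + j48.8)/(50 + j16)

Z_in ≈ 29 + j39.5 Ω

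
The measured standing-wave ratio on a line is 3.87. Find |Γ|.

|Γ| ≈ 0.589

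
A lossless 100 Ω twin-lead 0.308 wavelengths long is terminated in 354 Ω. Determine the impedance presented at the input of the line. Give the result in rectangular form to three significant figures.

βl = 2π × 0.308 = 111°
tan(βl) = tan(111°) = -2.62
Z_in = Z_0·(Z_L + jZ_0·tanβl)/(Z_0 + jZ_L·tanβl)
     = 100·(354 − j262)/(100 − j928)

Z_in ≈ 32 + j34.7 Ω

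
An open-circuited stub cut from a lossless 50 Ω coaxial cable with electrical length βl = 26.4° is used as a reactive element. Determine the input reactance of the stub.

X_in ≈ -101 Ω (capacitive)

tan(βl) = 0.496
For an open-circuited stub, Z_in = −jZ_0·cot(βl) = −jZ_0/tan(βl)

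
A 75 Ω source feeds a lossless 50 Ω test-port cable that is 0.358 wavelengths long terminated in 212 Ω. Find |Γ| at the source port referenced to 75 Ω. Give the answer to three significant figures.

|Γ| ≈ 0.667

βl = 2π × 0.358 = 129°
tan(βl) = -1.24
Z_in = Z_0·(Z_L + jZ_0·tanβl)/(Z_0 + jZ_L·tanβl) = 18.8 + j36.7 Ω
Γ_s = (Z_in − Z_s)/(Z_in + Z_s) = (-56.2 + j36.7)/(93.8 + j36.7), |Γ_s| = 0.667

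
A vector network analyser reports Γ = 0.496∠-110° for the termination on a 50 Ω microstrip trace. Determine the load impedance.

Z_L = Z_0·(1 + Γ)/(1 − Γ) = 50·(0.83 − j0.466)/(1.17 + j0.466)

Z_L ≈ 23.8 − j29.4 Ω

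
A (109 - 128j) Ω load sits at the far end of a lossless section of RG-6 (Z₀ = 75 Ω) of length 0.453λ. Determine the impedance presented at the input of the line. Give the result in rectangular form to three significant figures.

βl = 2π × 0.453 = 163°
tan(βl) = tan(163°) = -0.304
Z_in = Z_0·(Z_L + jZ_0·tanβl)/(Z_0 + jZ_L·tanβl)
     = 75·(109 − j151)/(36.1 − j33.2)

Z_in ≈ 279 − j57 Ω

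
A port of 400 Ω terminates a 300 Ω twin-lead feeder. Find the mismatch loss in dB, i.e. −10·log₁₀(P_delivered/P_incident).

mismatch loss ≈ 0.0895 dB

Γ = (400 − 300)/(400 + 300) = 0.143
|Γ|² = 0.0204, so P_del/P_inc = 1 − |Γ|² = 0.98
ML = −10·log₁₀(1 − |Γ|²)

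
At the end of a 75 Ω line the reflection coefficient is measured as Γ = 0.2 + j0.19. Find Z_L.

Z_L = Z_0·(1 + Γ)/(1 − Γ) = 75·(1.2 + j0.19)/(0.8 − j0.19)

Z_L ≈ 102 + j42.2 Ω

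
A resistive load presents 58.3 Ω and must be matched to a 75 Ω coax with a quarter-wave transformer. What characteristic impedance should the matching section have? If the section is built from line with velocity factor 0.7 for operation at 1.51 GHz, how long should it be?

Z_qwt ≈ 66.1 Ω; length ≈ 3.48 cm

Z_qwt = √(Z_0·R_L) = √(75 × 58.3) = √4372
λ = 0.7·c/f = 0.139 m, so l = λ/4 = 0.0348 m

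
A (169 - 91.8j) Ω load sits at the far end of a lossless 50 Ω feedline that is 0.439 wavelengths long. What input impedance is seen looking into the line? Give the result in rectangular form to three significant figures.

Z_in ≈ 102 + j105 Ω

βl = 2π × 0.439 = 158°
tan(βl) = tan(158°) = -0.403
Z_in = Z_0·(Z_L + jZ_0·tanβl)/(Z_0 + jZ_L·tanβl)
     = 50·(169 − j112)/(13 − j68.1)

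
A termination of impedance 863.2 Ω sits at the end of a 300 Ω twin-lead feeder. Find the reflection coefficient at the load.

Γ = 0.484

Γ = (Z_L − Z_0)/(Z_L + Z_0) = (863.2 − 300)/(863.2 + 300) = 563.2/1163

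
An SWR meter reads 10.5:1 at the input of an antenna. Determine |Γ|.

|Γ| = (S − 1)/(S + 1) = (10.5 − 1)/(10.5 + 1) = 9.5/11.5

|Γ| ≈ 0.826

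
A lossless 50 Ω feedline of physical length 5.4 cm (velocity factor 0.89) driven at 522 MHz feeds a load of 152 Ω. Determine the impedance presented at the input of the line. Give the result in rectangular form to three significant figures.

Z_in ≈ 36.9 − j48.5 Ω

λ = v/f = 0.89·c / 522 MHz = 0.511 m
βl = 2π·l/λ = 2π × 0.106 = 38°
tan(βl) = tan(38°) = 0.781
Z_in = Z_0·(Z_L + jZ_0·tanβl)/(Z_0 + jZ_L·tanβl)
     = 50·(152 + j39.1)/(50 + j119)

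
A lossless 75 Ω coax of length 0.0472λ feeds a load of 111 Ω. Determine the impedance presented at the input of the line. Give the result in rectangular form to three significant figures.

βl = 2π × 0.0472 = 17°
tan(βl) = tan(17°) = 0.306
Z_in = Z_0·(Z_L + jZ_0·tanβl)/(Z_0 + jZ_L·tanβl)
     = 75·(111 + j22.9)/(75 + j33.9)

Z_in ≈ 101 − j22.6 Ω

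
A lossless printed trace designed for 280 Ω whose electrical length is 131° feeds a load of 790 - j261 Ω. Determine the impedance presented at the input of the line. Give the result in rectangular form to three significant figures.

tan(βl) = tan(131°) = -1.15
Z_in = Z_0·(Z_L + jZ_0·tanβl)/(Z_0 + jZ_L·tanβl)
     = 280·(790 − j583)/(-20.2 − j909)

Z_in ≈ 174 + j247 Ω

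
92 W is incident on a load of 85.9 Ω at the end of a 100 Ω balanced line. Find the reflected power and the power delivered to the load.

P_reflected ≈ 0.529 W; P_delivered ≈ 91.5 W

Γ = (85.9 − 100)/(85.9 + 100) = -0.0758
|Γ|² = 0.00575
P_refl = |Γ|²·P_inc = 0.529 W, P_del = (1 − |Γ|²)·P_inc = 91.5 W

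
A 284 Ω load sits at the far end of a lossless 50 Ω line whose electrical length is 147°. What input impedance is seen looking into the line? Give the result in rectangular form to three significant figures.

tan(βl) = tan(147°) = -0.649
Z_in = Z_0·(Z_L + jZ_0·tanβl)/(Z_0 + jZ_L·tanβl)
     = 50·(284 − j32.5)/(50 − j184)

Z_in ≈ 27.6 + j69.5 Ω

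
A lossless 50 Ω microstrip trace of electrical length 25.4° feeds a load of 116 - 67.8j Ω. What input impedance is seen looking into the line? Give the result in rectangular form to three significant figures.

tan(βl) = tan(25.4°) = 0.475
Z_in = Z_0·(Z_L + jZ_0·tanβl)/(Z_0 + jZ_L·tanβl)
     = 50·(116 − j44.1)/(82.2 + j55.1)

Z_in ≈ 36.3 − j51.1 Ω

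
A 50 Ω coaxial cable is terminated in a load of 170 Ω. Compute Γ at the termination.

Γ = 0.545

Γ = (Z_L − Z_0)/(Z_L + Z_0) = (170 − 50)/(170 + 50) = 120/220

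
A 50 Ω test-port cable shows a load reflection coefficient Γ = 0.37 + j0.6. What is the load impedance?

Z_L = Z_0·(1 + Γ)/(1 − Γ) = 50·(1.37 + j0.6)/(0.63 − j0.6)

Z_L ≈ 33.2 + j79.3 Ω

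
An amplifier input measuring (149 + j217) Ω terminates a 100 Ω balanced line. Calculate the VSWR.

VSWR ≈ 5.13

Γ = (Z_L − Z_0)/(Z_L + Z_0) = (49 + j217)/(249 + j217)
|Γ| = 222/330 = 0.674
VSWR = (1 + |Γ|)/(1 − |Γ|) = 1.67/0.326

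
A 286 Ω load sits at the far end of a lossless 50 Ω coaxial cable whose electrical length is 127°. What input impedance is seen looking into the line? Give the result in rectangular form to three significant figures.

tan(βl) = tan(127°) = -1.33
Z_in = Z_0·(Z_L + jZ_0·tanβl)/(Z_0 + jZ_L·tanβl)
     = 50·(286 − j66.4)/(50 − j380)

Z_in ≈ 13.5 + j35.9 Ω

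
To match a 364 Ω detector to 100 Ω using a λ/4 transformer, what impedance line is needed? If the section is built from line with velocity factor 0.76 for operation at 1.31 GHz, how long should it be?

Z_qwt ≈ 191 Ω; length ≈ 4.35 cm

Z_qwt = √(Z_0·R_L) = √(100 × 364) = √36400
λ = 0.76·c/f = 0.174 m, so l = λ/4 = 0.0435 m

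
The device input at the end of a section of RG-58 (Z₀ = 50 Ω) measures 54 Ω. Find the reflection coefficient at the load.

Γ = (Z_L − Z_0)/(Z_L + Z_0) = (54 − 50)/(54 + 50) = 4/104

Γ = 0.0385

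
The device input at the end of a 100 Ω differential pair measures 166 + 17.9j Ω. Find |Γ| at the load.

|Γ| ≈ 0.257

Γ = (Z_L − Z_0)/(Z_L + Z_0) = (66 + j17.9)/(266 + j17.9)
|Γ| = 68.4/267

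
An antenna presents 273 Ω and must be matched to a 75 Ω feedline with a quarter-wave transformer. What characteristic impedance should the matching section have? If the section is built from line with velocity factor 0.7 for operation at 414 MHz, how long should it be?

Z_qwt = √(Z_0·R_L) = √(75 × 273) = √20480
λ = 0.7·c/f = 0.507 m, so l = λ/4 = 0.127 m

Z_qwt ≈ 143 Ω; length ≈ 12.7 cm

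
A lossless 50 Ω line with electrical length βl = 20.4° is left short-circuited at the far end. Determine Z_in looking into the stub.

tan(βl) = 0.372
For a short-circuited stub, Z_in = jZ_0·tan(βl)

Z_in ≈ +j18.6 Ω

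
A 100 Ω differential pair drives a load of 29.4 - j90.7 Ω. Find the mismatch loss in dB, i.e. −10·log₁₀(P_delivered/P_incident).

Γ = (-70.6 − j90.7)/(129.4 − j90.7), |Γ| = 0.727
|Γ|² = 0.529, so P_del/P_inc = 1 − |Γ|² = 0.471
ML = −10·log₁₀(1 − |Γ|²)

mismatch loss ≈ 3.27 dB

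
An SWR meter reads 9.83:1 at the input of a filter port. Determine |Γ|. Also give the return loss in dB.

|Γ| ≈ 0.815; return loss ≈ 1.77 dB

|Γ| = (S − 1)/(S + 1) = (9.83 − 1)/(9.83 + 1) = 8.83/10.8
RL = −20·log₁₀|Γ| = −20·log₁₀(0.815)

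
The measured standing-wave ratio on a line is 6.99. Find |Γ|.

|Γ| ≈ 0.75

|Γ| = (S − 1)/(S + 1) = (6.99 − 1)/(6.99 + 1) = 5.99/7.99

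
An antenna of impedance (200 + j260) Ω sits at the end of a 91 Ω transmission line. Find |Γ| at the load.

Γ = (Z_L − Z_0)/(Z_L + Z_0) = (109 + j260)/(291 + j260)
|Γ| = 282/390

|Γ| ≈ 0.722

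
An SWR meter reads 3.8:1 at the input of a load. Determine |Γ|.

|Γ| = (S − 1)/(S + 1) = (3.8 − 1)/(3.8 + 1) = 2.8/4.8

|Γ| ≈ 0.583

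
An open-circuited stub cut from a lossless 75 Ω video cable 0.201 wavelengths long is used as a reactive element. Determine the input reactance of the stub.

βl = 2π × 0.201 = 72.4°
tan(βl) = 3.14
For an open-circuited stub, Z_in = −jZ_0·cot(βl) = −jZ_0/tan(βl)

X_in ≈ -23.8 Ω (capacitive)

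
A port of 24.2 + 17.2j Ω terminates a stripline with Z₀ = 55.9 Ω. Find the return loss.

Γ = (-31.7 + j17.2)/(80.1 + j17.2), |Γ| = 0.44
RL = −20·log₁₀|Γ| = −20·log₁₀(0.44)

RL ≈ 7.13 dB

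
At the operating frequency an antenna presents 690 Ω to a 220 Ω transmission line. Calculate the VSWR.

VSWR ≈ 3.14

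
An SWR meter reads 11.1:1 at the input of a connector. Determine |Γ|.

|Γ| ≈ 0.835

|Γ| = (S − 1)/(S + 1) = (11.1 − 1)/(11.1 + 1) = 10.1/12.1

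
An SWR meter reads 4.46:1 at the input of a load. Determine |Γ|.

|Γ| ≈ 0.634

|Γ| = (S − 1)/(S + 1) = (4.46 − 1)/(4.46 + 1) = 3.46/5.46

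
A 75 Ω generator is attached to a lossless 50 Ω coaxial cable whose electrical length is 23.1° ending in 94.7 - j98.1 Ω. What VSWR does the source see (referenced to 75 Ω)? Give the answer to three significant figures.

tan(βl) = 0.427
Z_in = Z_0·(Z_L + jZ_0·tanβl)/(Z_0 + jZ_L·tanβl) = 27.8 − j54 Ω
Γ_s = (Z_in − Z_s)/(Z_in + Z_s) = (-47.2 − j54)/(103 − j54), |Γ_s| = 0.618
VSWR = (1 + |Γ_s|)/(1 − |Γ_s|)

VSWR ≈ 4.23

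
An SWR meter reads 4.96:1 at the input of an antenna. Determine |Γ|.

|Γ| ≈ 0.664

|Γ| = (S − 1)/(S + 1) = (4.96 − 1)/(4.96 + 1) = 3.96/5.96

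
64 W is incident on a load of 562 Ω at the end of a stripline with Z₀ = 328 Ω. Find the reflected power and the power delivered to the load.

P_reflected ≈ 4.42 W; P_delivered ≈ 59.6 W

Γ = (562 − 328)/(562 + 328) = 0.263
|Γ|² = 0.0691
P_refl = |Γ|²·P_inc = 4.42 W, P_del = (1 − |Γ|²)·P_inc = 59.6 W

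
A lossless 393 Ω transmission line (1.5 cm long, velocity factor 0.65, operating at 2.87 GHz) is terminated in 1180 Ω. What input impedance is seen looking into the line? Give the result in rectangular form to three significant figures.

λ = v/f = 0.65·c / 2.87 GHz = 0.0679 m
βl = 2π·l/λ = 2π × 0.221 = 79.5°
tan(βl) = tan(79.5°) = 5.38
Z_in = Z_0·(Z_L + jZ_0·tanβl)/(Z_0 + jZ_L·tanβl)
     = 393·(1180 + j2120)/(393 + j6350)

Z_in ≈ 135 − j64.7 Ω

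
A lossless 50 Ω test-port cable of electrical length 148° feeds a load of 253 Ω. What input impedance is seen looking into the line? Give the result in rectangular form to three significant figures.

Z_in ≈ 32 + j69.9 Ω

tan(βl) = tan(148°) = -0.625
Z_in = Z_0·(Z_L + jZ_0·tanβl)/(Z_0 + jZ_L·tanβl)
     = 50·(253 − j31.2)/(50 − j158)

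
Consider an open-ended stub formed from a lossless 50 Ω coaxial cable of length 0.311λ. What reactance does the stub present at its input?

βl = 2π × 0.311 = 112°
tan(βl) = -2.48
For an open-ended stub, Z_in = −jZ_0·cot(βl) = −jZ_0/tan(βl)

X_in ≈ 20.2 Ω (inductive)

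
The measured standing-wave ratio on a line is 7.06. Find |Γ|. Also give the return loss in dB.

|Γ| = (S − 1)/(S + 1) = (7.06 − 1)/(7.06 + 1) = 6.06/8.06
RL = −20·log₁₀|Γ| = −20·log₁₀(0.752)

|Γ| ≈ 0.752; return loss ≈ 2.48 dB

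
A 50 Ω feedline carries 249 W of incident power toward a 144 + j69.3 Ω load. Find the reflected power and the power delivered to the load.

P_reflected ≈ 80 W; P_delivered ≈ 169 W

|Γ| = |(94 + j69.3)/(194 + j69.3)| = 0.567
|Γ|² = 0.321
P_refl = |Γ|²·P_inc = 80 W, P_del = (1 − |Γ|²)·P_inc = 169 W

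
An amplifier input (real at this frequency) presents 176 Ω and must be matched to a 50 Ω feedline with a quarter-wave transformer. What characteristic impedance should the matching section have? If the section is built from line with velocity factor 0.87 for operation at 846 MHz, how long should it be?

Z_qwt ≈ 93.8 Ω; length ≈ 7.71 cm

Z_qwt = √(Z_0·R_L) = √(50 × 176) = √8800
λ = 0.87·c/f = 0.309 m, so l = λ/4 = 0.0771 m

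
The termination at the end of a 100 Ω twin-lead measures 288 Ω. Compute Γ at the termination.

Γ = (Z_L − Z_0)/(Z_L + Z_0) = (288 − 100)/(288 + 100) = 188/388

Γ = 0.485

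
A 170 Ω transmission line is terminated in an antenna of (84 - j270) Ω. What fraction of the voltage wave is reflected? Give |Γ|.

Γ = (Z_L − Z_0)/(Z_L + Z_0) = (-86 − j270)/(254 − j270)
|Γ| = 283/371

|Γ| ≈ 0.764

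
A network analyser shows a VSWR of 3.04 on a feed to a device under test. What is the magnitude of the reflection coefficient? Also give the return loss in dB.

|Γ| = (S − 1)/(S + 1) = (3.04 − 1)/(3.04 + 1) = 2.04/4.04
RL = −20·log₁₀|Γ| = −20·log₁₀(0.505)

|Γ| ≈ 0.505; return loss ≈ 5.94 dB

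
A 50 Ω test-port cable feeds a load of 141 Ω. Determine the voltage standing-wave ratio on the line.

Γ = (141 − 50)/(141 + 50) = 0.476
VSWR = (1 + 0.476)/(1 − 0.476)

VSWR ≈ 2.82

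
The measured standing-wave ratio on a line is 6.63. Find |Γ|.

|Γ| ≈ 0.738

|Γ| = (S − 1)/(S + 1) = (6.63 − 1)/(6.63 + 1) = 5.63/7.63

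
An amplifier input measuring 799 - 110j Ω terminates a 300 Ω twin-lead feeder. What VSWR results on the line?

VSWR ≈ 2.72

Γ = (Z_L − Z_0)/(Z_L + Z_0) = (499 − j110)/(1099 − j110)
|Γ| = 511/1100 = 0.463
VSWR = (1 + |Γ|)/(1 − |Γ|) = 1.46/0.537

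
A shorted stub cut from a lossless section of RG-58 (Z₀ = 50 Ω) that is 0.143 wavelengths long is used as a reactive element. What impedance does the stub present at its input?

βl = 2π × 0.143 = 51.5°
tan(βl) = 1.26
For a shorted stub, Z_in = jZ_0·tan(βl)

Z_in ≈ +j62.8 Ω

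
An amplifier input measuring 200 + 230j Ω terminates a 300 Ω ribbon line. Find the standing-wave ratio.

Γ = (Z_L − Z_0)/(Z_L + Z_0) = (-100 + j230)/(500 + j230)
|Γ| = 251/550 = 0.456
VSWR = (1 + |Γ|)/(1 − |Γ|) = 1.46/0.544

VSWR ≈ 2.67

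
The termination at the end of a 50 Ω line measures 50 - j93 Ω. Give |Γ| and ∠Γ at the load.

Γ ≈ 0.681 ∠ -47.1°

Γ = (Z_L − Z_0)/(Z_L + Z_0) = (0 − j93)/(100 − j93)
|Γ| = 93/137 = 0.681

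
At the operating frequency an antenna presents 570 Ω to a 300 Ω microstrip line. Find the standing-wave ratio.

VSWR ≈ 1.9

For a purely resistive load, VSWR = R_L/Z_0 or Z_0/R_L (whichever > 1) = 570/300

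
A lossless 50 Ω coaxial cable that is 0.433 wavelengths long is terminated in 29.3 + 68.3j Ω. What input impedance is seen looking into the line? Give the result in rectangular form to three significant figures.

βl = 2π × 0.433 = 156°
tan(βl) = tan(156°) = -0.448
Z_in = Z_0·(Z_L + jZ_0·tanβl)/(Z_0 + jZ_L·tanβl)
     = 50·(29.3 + j45.9)/(80.6 − j13.1)

Z_in ≈ 13.2 + j30.6 Ω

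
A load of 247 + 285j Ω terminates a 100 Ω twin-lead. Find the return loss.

RL ≈ 2.92 dB

Γ = (147 + j285)/(347 + j285), |Γ| = 0.714
RL = −20·log₁₀|Γ| = −20·log₁₀(0.714)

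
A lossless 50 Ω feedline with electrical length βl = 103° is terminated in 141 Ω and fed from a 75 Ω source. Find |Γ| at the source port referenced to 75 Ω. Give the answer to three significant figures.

tan(βl) = -4.33
Z_in = Z_0·(Z_L + jZ_0·tanβl)/(Z_0 + jZ_L·tanβl) = 18.6 + j10 Ω
Γ_s = (Z_in − Z_s)/(Z_in + Z_s) = (-56.4 + j10)/(93.6 + j10), |Γ_s| = 0.609

|Γ| ≈ 0.609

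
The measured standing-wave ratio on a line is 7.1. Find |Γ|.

|Γ| ≈ 0.753

|Γ| = (S − 1)/(S + 1) = (7.1 − 1)/(7.1 + 1) = 6.1/8.1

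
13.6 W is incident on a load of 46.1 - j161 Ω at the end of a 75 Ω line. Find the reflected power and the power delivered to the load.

P_reflected ≈ 8.97 W; P_delivered ≈ 4.63 W

|Γ| = |(-28.9 − j161)/(121.1 − j161)| = 0.812
|Γ|² = 0.659
P_refl = |Γ|²·P_inc = 8.97 W, P_del = (1 − |Γ|²)·P_inc = 4.63 W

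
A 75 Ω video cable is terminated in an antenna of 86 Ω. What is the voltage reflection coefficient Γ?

Γ = 0.0683

Γ = (Z_L − Z_0)/(Z_L + Z_0) = (86 − 75)/(86 + 75) = 11/161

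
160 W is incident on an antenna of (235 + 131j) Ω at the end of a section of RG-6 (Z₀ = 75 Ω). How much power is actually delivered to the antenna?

P_delivered ≈ 99.6 W

|Γ| = |(160 + j131)/(310 + j131)| = 0.614
|Γ|² = 0.378
P_refl = |Γ|²·P_inc = 60.4 W, P_del = (1 − |Γ|²)·P_inc = 99.6 W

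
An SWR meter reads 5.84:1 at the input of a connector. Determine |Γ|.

|Γ| ≈ 0.708

|Γ| = (S − 1)/(S + 1) = (5.84 − 1)/(5.84 + 1) = 4.84/6.84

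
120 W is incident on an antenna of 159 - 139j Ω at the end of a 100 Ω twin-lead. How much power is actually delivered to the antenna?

|Γ| = |(59 − j139)/(259 − j139)| = 0.514
|Γ|² = 0.264
P_refl = |Γ|²·P_inc = 31.7 W, P_del = (1 − |Γ|²)·P_inc = 88.3 W

P_delivered ≈ 88.3 W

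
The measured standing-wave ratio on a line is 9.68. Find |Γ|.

|Γ| ≈ 0.813

|Γ| = (S − 1)/(S + 1) = (9.68 − 1)/(9.68 + 1) = 8.68/10.7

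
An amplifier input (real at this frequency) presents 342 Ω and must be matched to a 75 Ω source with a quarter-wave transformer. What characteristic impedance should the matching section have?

Z_qwt ≈ 160 Ω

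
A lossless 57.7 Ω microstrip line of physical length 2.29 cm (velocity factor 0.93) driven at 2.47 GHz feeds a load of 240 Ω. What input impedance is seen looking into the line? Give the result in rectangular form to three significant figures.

Z_in ≈ 15.1 − j16.5 Ω

λ = v/f = 0.93·c / 2.47 GHz = 0.113 m
βl = 2π·l/λ = 2π × 0.203 = 73°
tan(βl) = tan(73°) = 3.27
Z_in = Z_0·(Z_L + jZ_0·tanβl)/(Z_0 + jZ_L·tanβl)
     = 57.7·(240 + j189)/(57.7 + j784)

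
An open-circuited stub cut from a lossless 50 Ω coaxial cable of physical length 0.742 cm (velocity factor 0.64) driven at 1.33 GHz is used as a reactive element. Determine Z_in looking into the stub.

λ = v/f = 0.64·c / 1.33 GHz = 0.144 m
βl = 2π·l/λ = 2π × 0.0514 = 18.5°
tan(βl) = 0.335
For an open-circuited stub, Z_in = −jZ_0·cot(βl) = −jZ_0/tan(βl)

Z_in ≈ −j149 Ω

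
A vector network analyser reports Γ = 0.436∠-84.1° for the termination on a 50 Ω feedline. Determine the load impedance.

Z_L = Z_0·(1 + Γ)/(1 − Γ) = 50·(1.04 − j0.434)/(0.955 + j0.434)

Z_L ≈ 36.8 − j39.4 Ω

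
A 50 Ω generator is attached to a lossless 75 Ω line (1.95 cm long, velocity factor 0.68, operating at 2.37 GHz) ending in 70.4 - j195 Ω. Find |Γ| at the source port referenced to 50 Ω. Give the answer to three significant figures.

λ = v/f = 0.68·c / 2.37 GHz = 0.0861 m
βl = 2π·l/λ = 2π × 0.227 = 81.6°
tan(βl) = 6.74
Z_in = Z_0·(Z_L + jZ_0·tanβl)/(Z_0 + jZ_L·tanβl) = 8.53 + j13.8 Ω
Γ_s = (Z_in − Z_s)/(Z_in + Z_s) = (-41.5 + j13.8)/(58.5 + j13.8), |Γ_s| = 0.727

|Γ| ≈ 0.727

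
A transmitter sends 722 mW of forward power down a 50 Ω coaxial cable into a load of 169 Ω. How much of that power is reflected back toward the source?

Γ = (169 − 50)/(169 + 50) = 0.543
|Γ|² = 0.295
P_refl = |Γ|²·P_inc = 213 mW, P_del = (1 − |Γ|²)·P_inc = 509 mW

P_reflected ≈ 213 mW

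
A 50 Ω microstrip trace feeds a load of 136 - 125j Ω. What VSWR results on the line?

VSWR ≈ 5.19

Γ = (Z_L − Z_0)/(Z_L + Z_0) = (86 − j125)/(186 − j125)
|Γ| = 152/224 = 0.677
VSWR = (1 + |Γ|)/(1 − |Γ|) = 1.68/0.323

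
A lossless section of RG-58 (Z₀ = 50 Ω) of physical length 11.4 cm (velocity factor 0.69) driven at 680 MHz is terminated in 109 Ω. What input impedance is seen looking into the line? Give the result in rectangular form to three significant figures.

Z_in ≈ 37.7 + j32.5 Ω

λ = v/f = 0.69·c / 680 MHz = 0.304 m
βl = 2π·l/λ = 2π × 0.374 = 135°
tan(βl) = tan(135°) = -1.01
Z_in = Z_0·(Z_L + jZ_0·tanβl)/(Z_0 + jZ_L·tanβl)
     = 50·(109 − j50.3)/(50 − j110)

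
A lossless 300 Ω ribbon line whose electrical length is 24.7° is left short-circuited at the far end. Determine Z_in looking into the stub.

Z_in ≈ +j138 Ω

tan(βl) = 0.46
For a short-circuited stub, Z_in = jZ_0·tan(βl)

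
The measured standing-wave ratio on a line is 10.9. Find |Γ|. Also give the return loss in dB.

|Γ| = (S − 1)/(S + 1) = (10.9 − 1)/(10.9 + 1) = 9.9/11.9
RL = −20·log₁₀|Γ| = −20·log₁₀(0.832)

|Γ| ≈ 0.832; return loss ≈ 1.6 dB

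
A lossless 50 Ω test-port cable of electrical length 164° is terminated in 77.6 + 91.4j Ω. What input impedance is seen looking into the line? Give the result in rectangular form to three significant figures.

Z_in ≈ 33.3 + j60.3 Ω

tan(βl) = tan(164°) = -0.287
Z_in = Z_0·(Z_L + jZ_0·tanβl)/(Z_0 + jZ_L·tanβl)
     = 50·(77.6 + j77.1)/(76.2 − j22.3)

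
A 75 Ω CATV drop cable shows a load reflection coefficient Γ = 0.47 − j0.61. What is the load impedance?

Z_L ≈ 46.7 − j140 Ω

Z_L = Z_0·(1 + Γ)/(1 − Γ) = 75·(1.47 − j0.61)/(0.53 + j0.61)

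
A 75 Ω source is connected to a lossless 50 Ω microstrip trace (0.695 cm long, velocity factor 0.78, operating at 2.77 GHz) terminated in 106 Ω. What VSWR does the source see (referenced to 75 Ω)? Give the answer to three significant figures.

VSWR ≈ 1.94

λ = v/f = 0.78·c / 2.77 GHz = 0.0845 m
βl = 2π·l/λ = 2π × 0.0823 = 29.6°
tan(βl) = 0.568
Z_in = Z_0·(Z_L + jZ_0·tanβl)/(Z_0 + jZ_L·tanβl) = 57.2 − j40.5 Ω
Γ_s = (Z_in − Z_s)/(Z_in + Z_s) = (-17.8 − j40.5)/(132 − j40.5), |Γ_s| = 0.32
VSWR = (1 + |Γ_s|)/(1 − |Γ_s|)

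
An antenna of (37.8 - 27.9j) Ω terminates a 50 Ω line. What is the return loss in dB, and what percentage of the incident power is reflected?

Γ = (-12.2 − j27.9)/(87.8 − j27.9), |Γ| = 0.331
RL = −20·log₁₀(0.331) = 9.62 dB
P_refl/P_inc = |Γ|² = 0.109

RL ≈ 9.62 dB; 10.9% of incident power reflected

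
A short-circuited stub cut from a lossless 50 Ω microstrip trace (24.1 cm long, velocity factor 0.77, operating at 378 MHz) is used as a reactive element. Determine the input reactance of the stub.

λ = v/f = 0.77·c / 378 MHz = 0.611 m
βl = 2π·l/λ = 2π × 0.394 = 142°
tan(βl) = -0.782
For a short-circuited stub, Z_in = jZ_0·tan(βl)

X_in ≈ -39.1 Ω (capacitive)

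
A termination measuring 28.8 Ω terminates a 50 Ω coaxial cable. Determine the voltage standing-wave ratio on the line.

VSWR ≈ 1.74

For a purely resistive load, VSWR = R_L/Z_0 or Z_0/R_L (whichever > 1) = 50/28.8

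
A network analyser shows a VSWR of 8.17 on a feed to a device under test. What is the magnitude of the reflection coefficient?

|Γ| = (S − 1)/(S + 1) = (8.17 − 1)/(8.17 + 1) = 7.17/9.17

|Γ| ≈ 0.782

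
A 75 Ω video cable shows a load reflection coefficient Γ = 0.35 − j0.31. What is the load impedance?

Z_L = Z_0·(1 + Γ)/(1 − Γ) = 75·(1.35 − j0.31)/(0.65 + j0.31)

Z_L ≈ 113 − j89.7 Ω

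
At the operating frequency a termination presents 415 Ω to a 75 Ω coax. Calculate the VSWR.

VSWR ≈ 5.53

Γ = (415 − 75)/(415 + 75) = 0.694
VSWR = (1 + 0.694)/(1 − 0.694)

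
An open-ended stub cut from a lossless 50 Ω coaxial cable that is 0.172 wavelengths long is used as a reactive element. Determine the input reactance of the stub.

X_in ≈ -26.7 Ω (capacitive)

βl = 2π × 0.172 = 61.9°
tan(βl) = 1.87
For an open-ended stub, Z_in = −jZ_0·cot(βl) = −jZ_0/tan(βl)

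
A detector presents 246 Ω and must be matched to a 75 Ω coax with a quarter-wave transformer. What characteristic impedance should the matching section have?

Z_qwt ≈ 136 Ω

Z_qwt = √(Z_0·R_L) = √(75 × 246) = √18450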